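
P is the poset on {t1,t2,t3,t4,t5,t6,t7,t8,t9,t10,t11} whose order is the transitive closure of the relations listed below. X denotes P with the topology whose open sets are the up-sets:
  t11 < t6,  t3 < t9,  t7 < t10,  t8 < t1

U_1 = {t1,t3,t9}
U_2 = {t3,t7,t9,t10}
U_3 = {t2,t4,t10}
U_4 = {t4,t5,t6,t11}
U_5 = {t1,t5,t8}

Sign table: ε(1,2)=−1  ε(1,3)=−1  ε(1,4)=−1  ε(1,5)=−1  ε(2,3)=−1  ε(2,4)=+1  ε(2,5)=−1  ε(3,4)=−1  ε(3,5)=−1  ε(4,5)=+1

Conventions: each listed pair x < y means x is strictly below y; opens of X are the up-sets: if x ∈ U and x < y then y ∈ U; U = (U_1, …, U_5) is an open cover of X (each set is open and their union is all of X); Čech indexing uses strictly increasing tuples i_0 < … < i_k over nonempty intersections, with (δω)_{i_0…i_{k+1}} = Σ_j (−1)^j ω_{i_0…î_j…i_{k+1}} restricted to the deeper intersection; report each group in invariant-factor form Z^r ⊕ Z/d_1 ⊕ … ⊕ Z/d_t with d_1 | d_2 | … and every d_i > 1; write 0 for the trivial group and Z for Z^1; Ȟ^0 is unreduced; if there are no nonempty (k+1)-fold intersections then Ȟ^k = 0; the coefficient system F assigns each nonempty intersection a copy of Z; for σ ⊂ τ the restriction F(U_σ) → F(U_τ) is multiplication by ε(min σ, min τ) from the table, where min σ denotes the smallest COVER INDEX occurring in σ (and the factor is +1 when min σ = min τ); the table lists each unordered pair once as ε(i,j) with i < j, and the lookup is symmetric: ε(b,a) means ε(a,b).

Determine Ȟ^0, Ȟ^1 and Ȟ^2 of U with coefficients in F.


Ȟ^0 ≅ Z, Ȟ^1 ≅ Z, Ȟ^2 ≅ 0

nonempty overlaps:
  U12={t3,t9} U15={t1} U23={t10} U34={t4} U45={t5}
C dims 5,5; δ0: rk 4, SNF 1^4
degree 0: 5−4−0 = 1 → Ȟ^0 ≅ Z
degree 1: 5−0−4 = 1 → Ȟ^1 ≅ Z
degree 2: 0−0−0 = 0 → Ȟ^2 ≅ 0


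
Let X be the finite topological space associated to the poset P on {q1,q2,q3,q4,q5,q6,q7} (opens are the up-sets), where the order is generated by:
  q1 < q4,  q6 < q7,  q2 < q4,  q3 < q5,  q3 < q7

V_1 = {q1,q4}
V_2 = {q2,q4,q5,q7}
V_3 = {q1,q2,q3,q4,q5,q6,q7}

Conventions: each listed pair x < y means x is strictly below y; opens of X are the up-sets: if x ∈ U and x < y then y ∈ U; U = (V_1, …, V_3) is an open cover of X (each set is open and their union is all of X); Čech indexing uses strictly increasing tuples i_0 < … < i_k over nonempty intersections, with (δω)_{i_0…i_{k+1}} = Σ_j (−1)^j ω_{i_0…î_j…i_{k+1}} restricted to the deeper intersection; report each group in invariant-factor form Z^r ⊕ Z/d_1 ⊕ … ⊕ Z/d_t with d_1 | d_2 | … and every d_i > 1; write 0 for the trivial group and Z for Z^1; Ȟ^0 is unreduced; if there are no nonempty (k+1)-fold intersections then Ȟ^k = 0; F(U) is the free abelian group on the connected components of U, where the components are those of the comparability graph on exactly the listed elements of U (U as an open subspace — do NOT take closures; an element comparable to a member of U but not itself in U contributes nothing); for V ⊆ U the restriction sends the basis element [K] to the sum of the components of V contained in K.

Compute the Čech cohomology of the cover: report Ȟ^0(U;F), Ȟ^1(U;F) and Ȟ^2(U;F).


Ȟ^0(U;F) ≅ Z^2, Ȟ^1(U;F) ≅ 0, Ȟ^2(U;F) ≅ 0

nonempty intersections:
  V12={q4} V13={q1,q4} V23={q2,q4,q5,q7}
  V123={q4}
components per intersection:
  V1: {q1,q4}
  V2: {q2,q4} {q5} {q7}
  V3: {q1,q2,q4} {q3,q5,q6,q7}
  V12: {q4}
  V13: {q1,q4}
  V23: {q2,q4} {q5} {q7}
  V123: {q4}
C dims 6,5,1; δ0: rk 4, SNF 1^4; δ1: rk 1, SNF 1^1
Ȟ^0: (6−4)−0=2 ⇒ Z^2
Ȟ^1: (5−1)−4=0 ⇒ 0
Ȟ^2: (1−0)−1=0 ⇒ 0


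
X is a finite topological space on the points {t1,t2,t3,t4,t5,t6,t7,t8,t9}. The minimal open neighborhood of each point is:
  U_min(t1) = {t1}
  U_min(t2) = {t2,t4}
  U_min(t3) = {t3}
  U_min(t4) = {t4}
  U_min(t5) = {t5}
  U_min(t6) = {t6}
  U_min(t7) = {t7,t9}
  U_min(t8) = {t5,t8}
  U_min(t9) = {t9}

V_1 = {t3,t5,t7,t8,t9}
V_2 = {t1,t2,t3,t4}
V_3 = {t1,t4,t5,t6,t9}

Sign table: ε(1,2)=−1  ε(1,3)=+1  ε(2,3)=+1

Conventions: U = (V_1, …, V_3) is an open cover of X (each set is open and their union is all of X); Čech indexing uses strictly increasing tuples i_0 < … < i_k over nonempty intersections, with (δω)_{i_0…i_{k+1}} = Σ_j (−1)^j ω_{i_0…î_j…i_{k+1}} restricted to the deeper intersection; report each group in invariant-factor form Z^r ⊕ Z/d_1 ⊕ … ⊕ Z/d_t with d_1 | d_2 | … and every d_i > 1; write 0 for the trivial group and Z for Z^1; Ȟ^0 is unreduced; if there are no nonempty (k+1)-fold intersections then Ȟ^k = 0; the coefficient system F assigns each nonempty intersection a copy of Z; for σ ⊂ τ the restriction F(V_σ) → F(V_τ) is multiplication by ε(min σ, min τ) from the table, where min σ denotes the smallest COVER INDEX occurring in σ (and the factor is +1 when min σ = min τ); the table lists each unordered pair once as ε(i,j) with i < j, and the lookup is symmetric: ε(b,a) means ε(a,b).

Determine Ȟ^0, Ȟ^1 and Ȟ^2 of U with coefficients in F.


nerve simplices:
  V12={t3} V13={t5,t9} V23={t1,t4}
C dims 3,3; δ0: rk 3, SNF 1^2·2
degree 0: 3−3−0 = 0 → Ȟ^0 ≅ 0
degree 1: 3−0−3 = 0 plus torsion [2] → Ȟ^1 ≅ Z/2
degree 2: 0−0−0 = 0 → Ȟ^2 ≅ 0

Ȟ^0 = 0, Ȟ^1 = Z/2, Ȟ^2 = 0


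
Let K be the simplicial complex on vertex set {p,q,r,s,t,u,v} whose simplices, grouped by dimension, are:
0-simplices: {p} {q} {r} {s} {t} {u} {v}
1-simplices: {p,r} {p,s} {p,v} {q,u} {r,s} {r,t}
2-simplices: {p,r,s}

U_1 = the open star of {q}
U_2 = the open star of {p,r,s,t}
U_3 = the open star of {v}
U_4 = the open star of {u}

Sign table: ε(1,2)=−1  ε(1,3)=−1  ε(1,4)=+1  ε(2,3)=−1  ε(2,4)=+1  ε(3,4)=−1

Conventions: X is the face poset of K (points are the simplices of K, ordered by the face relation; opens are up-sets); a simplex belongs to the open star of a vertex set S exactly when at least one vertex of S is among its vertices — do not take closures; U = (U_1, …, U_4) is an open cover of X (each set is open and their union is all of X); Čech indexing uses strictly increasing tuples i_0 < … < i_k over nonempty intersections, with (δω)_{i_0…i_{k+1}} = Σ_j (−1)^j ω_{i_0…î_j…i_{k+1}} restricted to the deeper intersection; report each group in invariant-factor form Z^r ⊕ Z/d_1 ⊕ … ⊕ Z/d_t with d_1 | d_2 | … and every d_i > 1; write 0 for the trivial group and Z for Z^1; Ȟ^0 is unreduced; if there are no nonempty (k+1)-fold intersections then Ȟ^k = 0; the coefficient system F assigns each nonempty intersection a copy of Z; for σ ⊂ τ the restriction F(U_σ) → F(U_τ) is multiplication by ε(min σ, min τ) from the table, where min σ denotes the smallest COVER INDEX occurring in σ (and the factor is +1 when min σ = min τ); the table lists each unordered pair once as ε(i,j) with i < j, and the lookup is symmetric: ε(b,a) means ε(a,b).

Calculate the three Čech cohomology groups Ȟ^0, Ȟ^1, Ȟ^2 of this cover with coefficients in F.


Ȟ^0 = Z^2, Ȟ^1 = 0 and Ȟ^2 = 0

nerve simplices:
  U1={{q},{q,u}} U2={{p},{r},{s},{t},{p,r},{p,s},{p,v},{r,s},{r,t},{p,r,s}} U3={{v},{p,v}} U4={{u},{q,u}}
  U14={{q,u}} U23={{p,v}}
C dims 4,2; δ0: rk 2, SNF 1^2
degree 0: 4−2−0 = 2 → Ȟ^0 ≅ Z^2
degree 1: 2−0−2 = 0 → Ȟ^1 ≅ 0
degree 2: 0−0−0 = 0 → Ȟ^2 ≅ 0


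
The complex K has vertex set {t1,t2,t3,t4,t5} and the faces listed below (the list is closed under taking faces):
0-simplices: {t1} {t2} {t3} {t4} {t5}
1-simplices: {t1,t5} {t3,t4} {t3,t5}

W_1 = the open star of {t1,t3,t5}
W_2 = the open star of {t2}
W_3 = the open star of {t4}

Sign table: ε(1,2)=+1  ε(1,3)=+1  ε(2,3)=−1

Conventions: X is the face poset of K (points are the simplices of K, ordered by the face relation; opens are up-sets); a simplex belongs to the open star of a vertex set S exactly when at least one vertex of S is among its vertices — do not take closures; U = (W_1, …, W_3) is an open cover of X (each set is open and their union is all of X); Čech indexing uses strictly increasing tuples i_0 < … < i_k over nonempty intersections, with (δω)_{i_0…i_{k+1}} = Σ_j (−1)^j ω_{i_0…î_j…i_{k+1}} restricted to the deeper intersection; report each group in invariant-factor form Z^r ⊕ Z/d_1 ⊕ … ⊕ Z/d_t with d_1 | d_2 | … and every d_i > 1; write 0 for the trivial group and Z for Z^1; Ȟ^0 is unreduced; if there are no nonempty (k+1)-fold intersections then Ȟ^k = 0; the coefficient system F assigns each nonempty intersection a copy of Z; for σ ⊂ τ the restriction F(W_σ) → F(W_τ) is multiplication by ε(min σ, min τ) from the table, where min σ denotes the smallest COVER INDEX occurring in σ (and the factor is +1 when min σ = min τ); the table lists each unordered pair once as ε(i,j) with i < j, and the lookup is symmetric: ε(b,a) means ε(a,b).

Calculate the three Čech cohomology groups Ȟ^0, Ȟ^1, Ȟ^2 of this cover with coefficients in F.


Ȟ^0 ≅ Z^2, Ȟ^1 ≅ 0 and Ȟ^2 ≅ 0

cover nerve:
  W1={{t1},{t3},{t5},{t1,t5},{t3,t4},{t3,t5}} W2={{t2}} W3={{t4},{t3,t4}}
  W13={{t3,t4}}
C dims 3,1; δ0: rk 1, SNF 1^1
Ȟ^0: (3−1)−0=2 ⇒ Z^2
Ȟ^1: (1−0)−1=0 ⇒ 0
Ȟ^2: (0−0)−0=0 ⇒ 0


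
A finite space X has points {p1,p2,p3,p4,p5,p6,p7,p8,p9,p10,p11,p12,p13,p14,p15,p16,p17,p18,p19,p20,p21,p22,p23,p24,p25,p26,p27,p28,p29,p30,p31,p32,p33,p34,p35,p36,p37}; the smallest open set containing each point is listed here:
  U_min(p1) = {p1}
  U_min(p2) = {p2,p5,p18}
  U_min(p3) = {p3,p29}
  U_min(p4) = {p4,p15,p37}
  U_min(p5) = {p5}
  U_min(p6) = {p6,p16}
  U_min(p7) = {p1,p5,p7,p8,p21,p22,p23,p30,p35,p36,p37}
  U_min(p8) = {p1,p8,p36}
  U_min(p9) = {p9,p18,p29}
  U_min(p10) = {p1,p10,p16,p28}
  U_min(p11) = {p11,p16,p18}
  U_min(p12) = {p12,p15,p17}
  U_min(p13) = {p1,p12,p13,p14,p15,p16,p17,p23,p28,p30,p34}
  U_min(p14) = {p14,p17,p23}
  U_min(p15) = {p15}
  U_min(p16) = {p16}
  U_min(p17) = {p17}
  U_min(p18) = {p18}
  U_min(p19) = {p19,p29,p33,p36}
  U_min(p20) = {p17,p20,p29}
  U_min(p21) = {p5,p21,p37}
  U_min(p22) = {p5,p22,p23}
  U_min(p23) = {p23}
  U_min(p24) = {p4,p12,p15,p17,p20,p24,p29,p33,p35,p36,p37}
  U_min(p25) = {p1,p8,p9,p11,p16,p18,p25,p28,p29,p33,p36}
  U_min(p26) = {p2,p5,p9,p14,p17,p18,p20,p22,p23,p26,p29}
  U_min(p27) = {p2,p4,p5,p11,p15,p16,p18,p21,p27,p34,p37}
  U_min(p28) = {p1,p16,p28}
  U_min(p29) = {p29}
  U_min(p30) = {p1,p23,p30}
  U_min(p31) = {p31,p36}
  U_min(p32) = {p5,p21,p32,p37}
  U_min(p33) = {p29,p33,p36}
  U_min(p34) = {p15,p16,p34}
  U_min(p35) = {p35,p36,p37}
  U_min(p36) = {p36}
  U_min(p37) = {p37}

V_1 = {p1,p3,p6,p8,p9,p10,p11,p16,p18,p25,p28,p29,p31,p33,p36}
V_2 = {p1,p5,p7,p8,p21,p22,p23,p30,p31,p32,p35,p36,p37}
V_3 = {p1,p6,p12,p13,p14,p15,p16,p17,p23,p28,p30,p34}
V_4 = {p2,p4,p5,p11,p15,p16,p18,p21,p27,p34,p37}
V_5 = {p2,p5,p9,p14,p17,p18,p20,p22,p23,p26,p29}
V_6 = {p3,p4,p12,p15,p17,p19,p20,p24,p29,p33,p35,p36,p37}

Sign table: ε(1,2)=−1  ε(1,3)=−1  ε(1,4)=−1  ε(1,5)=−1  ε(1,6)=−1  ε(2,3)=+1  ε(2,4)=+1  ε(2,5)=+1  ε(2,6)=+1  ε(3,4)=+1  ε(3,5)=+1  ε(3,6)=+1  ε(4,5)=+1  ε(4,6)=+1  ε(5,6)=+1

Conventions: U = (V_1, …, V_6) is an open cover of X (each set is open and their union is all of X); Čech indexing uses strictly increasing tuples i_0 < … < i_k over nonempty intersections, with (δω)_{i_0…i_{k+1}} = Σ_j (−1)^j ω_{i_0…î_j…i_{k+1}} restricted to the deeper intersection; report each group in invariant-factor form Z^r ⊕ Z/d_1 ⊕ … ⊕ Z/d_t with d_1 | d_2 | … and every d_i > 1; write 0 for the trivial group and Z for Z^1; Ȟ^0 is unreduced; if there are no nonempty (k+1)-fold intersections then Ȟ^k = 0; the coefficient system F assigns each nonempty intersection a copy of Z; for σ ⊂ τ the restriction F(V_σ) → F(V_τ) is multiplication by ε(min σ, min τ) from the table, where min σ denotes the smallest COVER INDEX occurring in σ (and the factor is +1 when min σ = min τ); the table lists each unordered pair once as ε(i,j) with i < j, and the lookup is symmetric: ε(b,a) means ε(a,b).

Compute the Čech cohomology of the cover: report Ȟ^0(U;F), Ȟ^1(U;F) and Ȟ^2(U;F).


Ȟ^0(U;F) ≅ Z; Ȟ^1(U;F) ≅ 0; Ȟ^2(U;F) ≅ Z/2

nerve of the cover:
  V12={p1,p8,p31,p36} V13={p1,p6,p16,p28} V14={p11,p16,p18} V15={p9,p18,p29} V16={p3,p29,p33,p36} V23={p1,p23,p30} V24={p5,p21,p37} V25={p5,p22,p23} V26={p35,p36,p37} V34={p15,p16,p34} V35={p14,p17,p23} V36={p12,p15,p17} V45={p2,p5,p18} V46={p4,p15,p37} V56={p17,p20,p29}
  V123={p1} V126={p36} V134={p16} V145={p18} V156={p29} V235={p23} V245={p5} V246={p37} V346={p15} V356={p17}
C dims 6,15,10; δ0: rk 5, SNF 1^5; δ1: rk 10, SNF 1^9·2
Ȟ^0 = (6 − 5) − 0 = 1, so Ȟ^0 ≅ Z
Ȟ^1 = (15 − 10) − 5 = 0, so Ȟ^1 ≅ 0
Ȟ^2 = (10 − 0) − 10 = 0 plus torsion [2], so Ȟ^2 ≅ Z/2


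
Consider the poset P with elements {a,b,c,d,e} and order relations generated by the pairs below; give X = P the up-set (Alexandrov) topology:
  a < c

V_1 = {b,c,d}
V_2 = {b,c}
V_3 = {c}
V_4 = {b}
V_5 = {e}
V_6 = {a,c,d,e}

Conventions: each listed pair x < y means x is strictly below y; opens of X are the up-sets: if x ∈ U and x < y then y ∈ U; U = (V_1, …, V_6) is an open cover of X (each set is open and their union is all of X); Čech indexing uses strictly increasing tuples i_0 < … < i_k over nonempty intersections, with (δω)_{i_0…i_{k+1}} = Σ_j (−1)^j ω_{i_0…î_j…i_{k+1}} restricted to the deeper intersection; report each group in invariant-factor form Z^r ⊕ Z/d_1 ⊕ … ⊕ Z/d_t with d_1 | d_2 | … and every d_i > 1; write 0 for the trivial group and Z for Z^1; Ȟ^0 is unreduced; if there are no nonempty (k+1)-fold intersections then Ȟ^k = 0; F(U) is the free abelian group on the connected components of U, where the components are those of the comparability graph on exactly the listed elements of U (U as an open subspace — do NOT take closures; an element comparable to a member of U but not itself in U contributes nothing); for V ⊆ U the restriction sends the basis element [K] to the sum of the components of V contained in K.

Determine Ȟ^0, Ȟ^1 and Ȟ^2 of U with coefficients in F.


nerve of the cover:
  V12={b,c} V13={c} V14={b} V16={c,d} V23={c} V24={b} V26={c} V36={c} V56={e}
  V123={c} V124={b} V126={c} V136={c} V236={c}
  V1236={c}
components per intersection:
  V1: {b} {c} {d}
  V2: {b} {c}
  V3: {c}
  V4: {b}
  V5: {e}
  V6: {a,c} {d} {e}
  V12: {b} {c}
  V13: {c}
  V14: {b}
  V16: {c} {d}
  V23: {c}
  V24: {b}
  V26: {c}
  V36: {c}
  V56: {e}
  V123: {c}
  V124: {b}
  V126: {c}
  V136: {c}
  V236: {c}
  V1236: {c}
C dims 11,11,5,1; δ0: rk 7, SNF 1^7; δ1: rk 4, SNF 1^4; δ2: rk 1, SNF 1^1
Ȟ^0 = (11 − 7) − 0 = 4, so Ȟ^0 ≅ Z^4
Ȟ^1 = (11 − 4) − 7 = 0, so Ȟ^1 ≅ 0
Ȟ^2 = (5 − 1) − 4 = 0, so Ȟ^2 ≅ 0

Ȟ^0 = Z^4, Ȟ^1 = 0, Ȟ^2 = 0


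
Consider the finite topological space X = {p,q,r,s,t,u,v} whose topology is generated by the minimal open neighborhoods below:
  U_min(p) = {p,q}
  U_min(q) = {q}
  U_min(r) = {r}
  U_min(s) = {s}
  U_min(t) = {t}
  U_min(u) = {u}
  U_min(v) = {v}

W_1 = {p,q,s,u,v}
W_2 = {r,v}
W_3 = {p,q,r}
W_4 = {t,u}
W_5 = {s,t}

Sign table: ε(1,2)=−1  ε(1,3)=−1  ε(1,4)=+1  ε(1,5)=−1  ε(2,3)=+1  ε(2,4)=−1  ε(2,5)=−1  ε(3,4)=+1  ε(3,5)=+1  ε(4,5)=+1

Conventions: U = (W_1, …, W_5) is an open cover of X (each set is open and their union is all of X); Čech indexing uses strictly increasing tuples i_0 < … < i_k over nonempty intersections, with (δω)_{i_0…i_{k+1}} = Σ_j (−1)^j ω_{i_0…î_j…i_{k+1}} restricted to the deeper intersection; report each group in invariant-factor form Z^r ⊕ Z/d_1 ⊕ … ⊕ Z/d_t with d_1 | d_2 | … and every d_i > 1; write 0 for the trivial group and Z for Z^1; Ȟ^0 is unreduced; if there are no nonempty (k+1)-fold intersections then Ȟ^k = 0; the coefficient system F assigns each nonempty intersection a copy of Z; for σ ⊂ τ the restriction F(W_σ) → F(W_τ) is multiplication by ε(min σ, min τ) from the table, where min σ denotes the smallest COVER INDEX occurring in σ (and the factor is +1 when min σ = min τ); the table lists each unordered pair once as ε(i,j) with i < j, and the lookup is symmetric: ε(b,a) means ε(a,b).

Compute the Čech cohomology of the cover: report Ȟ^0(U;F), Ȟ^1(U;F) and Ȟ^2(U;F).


Ȟ^0 ≅ 0, Ȟ^1 ≅ Z ⊕ Z/2, Ȟ^2 ≅ 0

intersection data:
  W12={v} W13={p,q} W14={u} W15={s} W23={r} W45={t}
C dims 5,6; δ0: rk 5, SNF 1^4·2
Ȟ^0 = (5 − 5) − 0 = 0, so Ȟ^0 ≅ 0
Ȟ^1 = (6 − 0) − 5 = 1 plus torsion [2], so Ȟ^1 ≅ Z ⊕ Z/2
Ȟ^2 = (0 − 0) − 0 = 0, so Ȟ^2 ≅ 0


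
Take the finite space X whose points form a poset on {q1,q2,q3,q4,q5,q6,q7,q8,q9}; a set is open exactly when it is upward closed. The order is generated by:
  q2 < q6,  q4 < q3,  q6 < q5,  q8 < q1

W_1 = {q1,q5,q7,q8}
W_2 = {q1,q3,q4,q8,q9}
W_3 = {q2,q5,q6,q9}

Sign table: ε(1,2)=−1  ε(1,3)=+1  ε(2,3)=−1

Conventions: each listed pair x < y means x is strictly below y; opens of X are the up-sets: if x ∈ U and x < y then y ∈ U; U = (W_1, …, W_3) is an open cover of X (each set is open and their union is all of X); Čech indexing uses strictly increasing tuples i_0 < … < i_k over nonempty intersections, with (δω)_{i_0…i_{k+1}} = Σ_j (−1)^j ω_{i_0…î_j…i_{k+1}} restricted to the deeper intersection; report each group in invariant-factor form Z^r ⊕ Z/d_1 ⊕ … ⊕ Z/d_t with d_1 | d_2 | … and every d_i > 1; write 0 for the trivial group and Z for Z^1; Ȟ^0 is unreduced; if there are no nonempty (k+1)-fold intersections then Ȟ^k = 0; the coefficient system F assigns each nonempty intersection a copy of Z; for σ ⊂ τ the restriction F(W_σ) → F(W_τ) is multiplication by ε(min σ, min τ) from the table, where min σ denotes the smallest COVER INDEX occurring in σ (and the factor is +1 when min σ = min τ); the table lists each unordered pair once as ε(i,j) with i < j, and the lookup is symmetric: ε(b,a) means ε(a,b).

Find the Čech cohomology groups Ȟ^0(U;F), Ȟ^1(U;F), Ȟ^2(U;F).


Ȟ^0 ≅ Z; Ȟ^1 ≅ Z; Ȟ^2 ≅ 0

nonempty overlaps:
  W12={q1,q8} W13={q5} W23={q9}
C dims 3,3; δ0: rk 2, SNF 1^2
degree 0: 3−2−0 = 1 → Ȟ^0 ≅ Z
degree 1: 3−0−2 = 1 → Ȟ^1 ≅ Z
degree 2: 0−0−0 = 0 → Ȟ^2 ≅ 0


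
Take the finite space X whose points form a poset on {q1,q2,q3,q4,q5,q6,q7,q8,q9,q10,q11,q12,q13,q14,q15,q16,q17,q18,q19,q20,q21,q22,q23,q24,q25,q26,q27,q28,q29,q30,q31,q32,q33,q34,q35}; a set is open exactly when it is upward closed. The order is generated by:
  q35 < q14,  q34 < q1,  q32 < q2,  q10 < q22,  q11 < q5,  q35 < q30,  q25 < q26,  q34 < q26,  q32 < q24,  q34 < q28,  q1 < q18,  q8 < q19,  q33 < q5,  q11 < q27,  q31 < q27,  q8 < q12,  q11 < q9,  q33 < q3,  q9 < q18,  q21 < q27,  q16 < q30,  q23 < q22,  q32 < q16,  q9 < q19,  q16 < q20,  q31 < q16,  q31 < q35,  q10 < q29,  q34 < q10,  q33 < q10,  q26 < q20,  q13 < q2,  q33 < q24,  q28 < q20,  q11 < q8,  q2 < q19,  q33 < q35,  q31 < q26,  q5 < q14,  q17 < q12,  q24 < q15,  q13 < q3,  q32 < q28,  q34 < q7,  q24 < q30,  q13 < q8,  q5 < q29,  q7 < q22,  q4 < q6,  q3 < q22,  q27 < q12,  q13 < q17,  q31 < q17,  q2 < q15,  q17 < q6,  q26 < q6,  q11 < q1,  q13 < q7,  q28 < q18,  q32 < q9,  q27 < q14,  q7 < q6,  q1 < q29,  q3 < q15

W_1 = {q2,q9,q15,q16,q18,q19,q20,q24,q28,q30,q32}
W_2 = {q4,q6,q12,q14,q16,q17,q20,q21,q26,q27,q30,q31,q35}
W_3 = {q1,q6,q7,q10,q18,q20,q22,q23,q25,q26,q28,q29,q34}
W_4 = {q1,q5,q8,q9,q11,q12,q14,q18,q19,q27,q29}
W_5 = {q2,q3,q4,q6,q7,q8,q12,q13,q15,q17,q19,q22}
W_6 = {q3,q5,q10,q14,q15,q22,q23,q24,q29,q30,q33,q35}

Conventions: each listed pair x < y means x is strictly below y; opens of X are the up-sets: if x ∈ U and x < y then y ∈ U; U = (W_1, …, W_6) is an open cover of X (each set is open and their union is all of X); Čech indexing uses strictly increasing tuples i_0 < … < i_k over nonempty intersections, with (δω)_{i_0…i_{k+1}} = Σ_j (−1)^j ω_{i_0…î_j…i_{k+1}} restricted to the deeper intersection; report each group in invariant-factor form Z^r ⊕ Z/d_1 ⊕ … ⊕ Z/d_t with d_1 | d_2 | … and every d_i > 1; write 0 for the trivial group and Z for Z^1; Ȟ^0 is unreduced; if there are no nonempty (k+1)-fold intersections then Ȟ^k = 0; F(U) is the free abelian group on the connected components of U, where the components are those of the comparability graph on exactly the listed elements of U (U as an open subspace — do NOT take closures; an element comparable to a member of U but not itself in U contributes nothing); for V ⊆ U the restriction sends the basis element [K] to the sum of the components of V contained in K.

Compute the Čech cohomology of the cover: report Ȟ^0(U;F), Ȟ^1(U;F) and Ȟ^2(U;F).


Ȟ^0 = Z, Ȟ^1 = 0 and Ȟ^2 = Z/2

cover nerve:
  W12={q16,q20,q30} W13={q18,q20,q28} W14={q9,q18,q19} W15={q2,q15,q19} W16={q15,q24,q30} W23={q6,q20,q26} W24={q12,q14,q27} W25={q4,q6,q12,q17} W26={q14,q30,q35} W34={q1,q18,q29} W35={q6,q7,q22} W36={q10,q22,q23,q29} W45={q8,q12,q19} W46={q5,q14,q29} W56={q3,q15,q22}
  W123={q20} W126={q30} W134={q18} W145={q19} W156={q15} W235={q6} W245={q12} W246={q14} W346={q29} W356={q22}
components per intersection:
  W1: {q2,q9,q15,q16,q18,q19,q20,q24,q28,q30,q32}
  W2: {q4,q6,q12,q14,q16,q17,q20,q21,q26,q27,q30,q31,q35}
  W3: {q1,q6,q7,q10,q18,q20,q22,q23,q25,q26,q28,q29,q34}
  W4: {q1,q5,q8,q9,q11,q12,q14,q18,q19,q27,q29}
  W5: {q2,q3,q4,q6,q7,q8,q12,q13,q15,q17,q19,q22}
  W6: {q3,q5,q10,q14,q15,q22,q23,q24,q29,q30,q33,q35}
  W12: {q16,q20,q30}
  W13: {q18,q20,q28}
  W14: {q9,q18,q19}
  W15: {q2,q15,q19}
  W16: {q15,q24,q30}
  W23: {q6,q20,q26}
  W24: {q12,q14,q27}
  W25: {q4,q6,q12,q17}
  W26: {q14,q30,q35}
  W34: {q1,q18,q29}
  W35: {q6,q7,q22}
  W36: {q10,q22,q23,q29}
  W45: {q8,q12,q19}
  W46: {q5,q14,q29}
  W56: {q3,q15,q22}
  W123: {q20}
  W126: {q30}
  W134: {q18}
  W145: {q19}
  W156: {q15}
  W235: {q6}
  W245: {q12}
  W246: {q14}
  W346: {q29}
  W356: {q22}
C dims 6,15,10; δ0: rk 5, SNF 1^5; δ1: rk 10, SNF 1^9·2
Ȟ^0: (6−5)−0=1 ⇒ Z
Ȟ^1: (15−10)−5=0 ⇒ 0
Ȟ^2: (10−0)−10=0 plus torsion [2] ⇒ Z/2


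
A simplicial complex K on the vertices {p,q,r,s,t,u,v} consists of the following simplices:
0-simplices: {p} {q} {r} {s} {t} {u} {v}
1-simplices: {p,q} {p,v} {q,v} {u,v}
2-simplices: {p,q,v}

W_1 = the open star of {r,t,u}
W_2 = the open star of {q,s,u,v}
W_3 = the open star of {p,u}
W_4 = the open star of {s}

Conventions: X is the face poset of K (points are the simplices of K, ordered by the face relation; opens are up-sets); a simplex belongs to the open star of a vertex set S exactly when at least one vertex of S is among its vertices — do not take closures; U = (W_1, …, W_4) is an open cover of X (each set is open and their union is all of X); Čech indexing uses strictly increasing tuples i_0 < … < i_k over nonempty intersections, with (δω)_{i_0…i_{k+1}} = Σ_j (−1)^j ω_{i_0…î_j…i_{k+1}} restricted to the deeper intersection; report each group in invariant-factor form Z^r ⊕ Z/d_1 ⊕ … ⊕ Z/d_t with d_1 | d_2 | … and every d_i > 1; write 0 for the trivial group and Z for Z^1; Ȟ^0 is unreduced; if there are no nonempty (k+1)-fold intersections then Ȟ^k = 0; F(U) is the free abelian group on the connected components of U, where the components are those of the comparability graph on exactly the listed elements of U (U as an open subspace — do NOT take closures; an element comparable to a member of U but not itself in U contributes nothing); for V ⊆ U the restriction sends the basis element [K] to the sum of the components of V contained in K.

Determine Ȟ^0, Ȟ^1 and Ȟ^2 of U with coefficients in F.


nonempty overlaps:
  W1={{r},{t},{u},{u,v}} W2={{q},{s},{u},{v},{p,q},{p,v},{q,v},{u,v},{p,q,v}} W3={{p},{u},{p,q},{p,v},{u,v},{p,q,v}} W4={{s}}
  W12={{u},{u,v}} W13={{u},{u,v}} W23={{u},{p,q},{p,v},{u,v},{p,q,v}} W24={{s}}
  W123={{u},{u,v}}
components per intersection:
  W1: {{r}} {{t}} {{u},{u,v}}
  W2: {{q},{u},{v},{p,q},{p,v},{q,v},{u,v},{p,q,v}} {{s}}
  W3: {{p},{p,q},{p,v},{p,q,v}} {{u},{u,v}}
  W4: {{s}}
  W12: {{u},{u,v}}
  W13: {{u},{u,v}}
  W23: {{u},{u,v}} {{p,q},{p,v},{p,q,v}}
  W24: {{s}}
  W123: {{u},{u,v}}
C dims 8,5,1; δ0: rk 4, SNF 1^4; δ1: rk 1, SNF 1^1
degree 0: 8−4−0 = 4 → Ȟ^0 ≅ Z^4
degree 1: 5−1−4 = 0 → Ȟ^1 ≅ 0
degree 2: 1−0−1 = 0 → Ȟ^2 ≅ 0

Ȟ^0 ≅ Z^4; Ȟ^1 ≅ 0; Ȟ^2 ≅ 0


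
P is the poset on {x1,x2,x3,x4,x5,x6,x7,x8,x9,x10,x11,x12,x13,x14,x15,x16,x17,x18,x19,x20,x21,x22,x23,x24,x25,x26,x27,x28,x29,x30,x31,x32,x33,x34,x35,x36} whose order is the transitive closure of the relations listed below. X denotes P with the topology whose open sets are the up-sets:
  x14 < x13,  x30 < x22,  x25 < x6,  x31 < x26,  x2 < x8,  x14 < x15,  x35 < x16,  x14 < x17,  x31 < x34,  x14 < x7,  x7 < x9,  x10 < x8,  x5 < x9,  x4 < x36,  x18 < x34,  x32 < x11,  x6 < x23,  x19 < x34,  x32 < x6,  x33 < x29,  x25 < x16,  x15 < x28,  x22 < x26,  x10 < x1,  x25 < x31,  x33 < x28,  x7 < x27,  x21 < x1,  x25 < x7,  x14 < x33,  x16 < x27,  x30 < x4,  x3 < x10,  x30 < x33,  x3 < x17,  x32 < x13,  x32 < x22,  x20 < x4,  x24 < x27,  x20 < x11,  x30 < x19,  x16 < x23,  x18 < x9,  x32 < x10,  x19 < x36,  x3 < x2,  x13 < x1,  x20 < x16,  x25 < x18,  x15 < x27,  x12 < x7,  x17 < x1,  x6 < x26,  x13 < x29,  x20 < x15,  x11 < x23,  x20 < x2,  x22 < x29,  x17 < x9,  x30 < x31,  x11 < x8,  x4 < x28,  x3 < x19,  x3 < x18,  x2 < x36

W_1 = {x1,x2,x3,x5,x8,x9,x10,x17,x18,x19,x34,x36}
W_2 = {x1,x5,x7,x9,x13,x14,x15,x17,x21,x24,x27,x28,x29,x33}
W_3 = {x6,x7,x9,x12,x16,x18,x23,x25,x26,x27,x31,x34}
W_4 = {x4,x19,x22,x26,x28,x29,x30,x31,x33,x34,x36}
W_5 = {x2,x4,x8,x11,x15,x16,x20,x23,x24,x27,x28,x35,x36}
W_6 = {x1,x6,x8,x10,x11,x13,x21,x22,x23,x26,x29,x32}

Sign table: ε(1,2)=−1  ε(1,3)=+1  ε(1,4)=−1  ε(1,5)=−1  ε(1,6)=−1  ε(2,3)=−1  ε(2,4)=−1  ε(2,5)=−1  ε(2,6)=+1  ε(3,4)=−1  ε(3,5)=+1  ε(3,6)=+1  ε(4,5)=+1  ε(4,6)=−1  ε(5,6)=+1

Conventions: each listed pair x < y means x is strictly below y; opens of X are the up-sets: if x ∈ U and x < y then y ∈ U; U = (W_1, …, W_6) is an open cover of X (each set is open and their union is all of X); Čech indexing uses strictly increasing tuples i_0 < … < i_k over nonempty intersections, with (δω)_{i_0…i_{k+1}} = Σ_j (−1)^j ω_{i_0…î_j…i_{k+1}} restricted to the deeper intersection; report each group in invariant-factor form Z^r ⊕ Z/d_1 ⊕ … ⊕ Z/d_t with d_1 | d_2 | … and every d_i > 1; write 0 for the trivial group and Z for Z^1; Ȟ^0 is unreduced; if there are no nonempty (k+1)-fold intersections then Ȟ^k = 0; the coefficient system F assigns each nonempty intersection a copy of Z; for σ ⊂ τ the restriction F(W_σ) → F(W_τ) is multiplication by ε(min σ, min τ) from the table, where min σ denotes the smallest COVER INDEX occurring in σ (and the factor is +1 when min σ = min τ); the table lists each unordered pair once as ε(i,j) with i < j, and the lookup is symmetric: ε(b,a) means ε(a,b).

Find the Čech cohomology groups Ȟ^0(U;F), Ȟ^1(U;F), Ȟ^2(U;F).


Ȟ^0 = 0,  Ȟ^1 = Z/2,  Ȟ^2 = Z

cover nerve:
  W12={x1,x5,x9,x17} W13={x9,x18,x34} W14={x19,x34,x36} W15={x2,x8,x36} W16={x1,x8,x10} W23={x7,x9,x27} W24={x28,x29,x33} W25={x15,x24,x27,x28} W26={x1,x13,x21,x29} W34={x26,x31,x34} W35={x16,x23,x27} W36={x6,x23,x26} W45={x4,x28,x36} W46={x22,x26,x29} W56={x8,x11,x23}
  W123={x9} W126={x1} W134={x34} W145={x36} W156={x8} W235={x27} W245={x28} W246={x29} W346={x26} W356={x23}
C dims 6,15,10; δ0: rk 6, SNF 1^5·2; δ1: rk 9, SNF 1^9
Ȟ^0: (6−6)−0=0 ⇒ 0
Ȟ^1: (15−9)−6=0 plus torsion [2] ⇒ Z/2
Ȟ^2: (10−0)−9=1 ⇒ Z


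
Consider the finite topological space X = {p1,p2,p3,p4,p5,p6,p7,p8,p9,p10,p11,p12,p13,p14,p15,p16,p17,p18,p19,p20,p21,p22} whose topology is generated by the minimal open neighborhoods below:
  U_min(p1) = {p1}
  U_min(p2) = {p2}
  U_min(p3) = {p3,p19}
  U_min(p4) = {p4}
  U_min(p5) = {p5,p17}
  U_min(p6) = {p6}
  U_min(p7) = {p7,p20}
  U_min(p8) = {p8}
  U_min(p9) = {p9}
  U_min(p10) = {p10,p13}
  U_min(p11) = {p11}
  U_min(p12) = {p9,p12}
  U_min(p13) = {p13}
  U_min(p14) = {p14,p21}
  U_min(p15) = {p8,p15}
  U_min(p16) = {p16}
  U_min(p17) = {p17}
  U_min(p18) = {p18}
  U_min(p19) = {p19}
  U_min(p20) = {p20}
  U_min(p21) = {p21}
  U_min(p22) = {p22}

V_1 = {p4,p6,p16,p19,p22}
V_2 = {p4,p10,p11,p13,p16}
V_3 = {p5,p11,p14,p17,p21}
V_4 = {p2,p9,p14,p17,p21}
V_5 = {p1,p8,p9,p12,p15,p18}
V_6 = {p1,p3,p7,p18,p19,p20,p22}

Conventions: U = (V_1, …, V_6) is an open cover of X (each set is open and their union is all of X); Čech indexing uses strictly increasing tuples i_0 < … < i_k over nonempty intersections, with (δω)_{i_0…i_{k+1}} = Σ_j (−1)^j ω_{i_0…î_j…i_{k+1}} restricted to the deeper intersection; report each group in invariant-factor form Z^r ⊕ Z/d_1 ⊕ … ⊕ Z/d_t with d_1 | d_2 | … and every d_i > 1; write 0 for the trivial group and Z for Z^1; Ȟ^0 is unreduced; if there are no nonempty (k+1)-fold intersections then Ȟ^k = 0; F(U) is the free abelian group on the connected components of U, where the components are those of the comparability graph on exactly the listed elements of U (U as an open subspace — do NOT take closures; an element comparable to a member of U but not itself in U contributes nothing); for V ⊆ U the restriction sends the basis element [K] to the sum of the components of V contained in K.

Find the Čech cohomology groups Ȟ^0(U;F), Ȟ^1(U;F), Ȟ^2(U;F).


Ȟ^0 = Z^15, Ȟ^1 = 0, Ȟ^2 = 0

intersection data:
  V12={p4,p16} V16={p19,p22} V23={p11} V34={p14,p17,p21} V45={p9} V56={p1,p18}
components per intersection:
  V1: {p4} {p6} {p16} {p19} {p22}
  V2: {p4} {p10,p13} {p11} {p16}
  V3: {p5,p17} {p11} {p14,p21}
  V4: {p2} {p9} {p14,p21} {p17}
  V5: {p1} {p8,p15} {p9,p12} {p18}
  V6: {p1} {p3,p19} {p7,p20} {p18} {p22}
  V12: {p4} {p16}
  V16: {p19} {p22}
  V23: {p11}
  V34: {p14,p21} {p17}
  V45: {p9}
  V56: {p1} {p18}
C dims 25,10; δ0: rk 10, SNF 1^10
Ȟ^0 = (25 − 10) − 0 = 15, so Ȟ^0 ≅ Z^15
Ȟ^1 = (10 − 0) − 10 = 0, so Ȟ^1 ≅ 0
Ȟ^2 = (0 − 0) − 0 = 0, so Ȟ^2 ≅ 0


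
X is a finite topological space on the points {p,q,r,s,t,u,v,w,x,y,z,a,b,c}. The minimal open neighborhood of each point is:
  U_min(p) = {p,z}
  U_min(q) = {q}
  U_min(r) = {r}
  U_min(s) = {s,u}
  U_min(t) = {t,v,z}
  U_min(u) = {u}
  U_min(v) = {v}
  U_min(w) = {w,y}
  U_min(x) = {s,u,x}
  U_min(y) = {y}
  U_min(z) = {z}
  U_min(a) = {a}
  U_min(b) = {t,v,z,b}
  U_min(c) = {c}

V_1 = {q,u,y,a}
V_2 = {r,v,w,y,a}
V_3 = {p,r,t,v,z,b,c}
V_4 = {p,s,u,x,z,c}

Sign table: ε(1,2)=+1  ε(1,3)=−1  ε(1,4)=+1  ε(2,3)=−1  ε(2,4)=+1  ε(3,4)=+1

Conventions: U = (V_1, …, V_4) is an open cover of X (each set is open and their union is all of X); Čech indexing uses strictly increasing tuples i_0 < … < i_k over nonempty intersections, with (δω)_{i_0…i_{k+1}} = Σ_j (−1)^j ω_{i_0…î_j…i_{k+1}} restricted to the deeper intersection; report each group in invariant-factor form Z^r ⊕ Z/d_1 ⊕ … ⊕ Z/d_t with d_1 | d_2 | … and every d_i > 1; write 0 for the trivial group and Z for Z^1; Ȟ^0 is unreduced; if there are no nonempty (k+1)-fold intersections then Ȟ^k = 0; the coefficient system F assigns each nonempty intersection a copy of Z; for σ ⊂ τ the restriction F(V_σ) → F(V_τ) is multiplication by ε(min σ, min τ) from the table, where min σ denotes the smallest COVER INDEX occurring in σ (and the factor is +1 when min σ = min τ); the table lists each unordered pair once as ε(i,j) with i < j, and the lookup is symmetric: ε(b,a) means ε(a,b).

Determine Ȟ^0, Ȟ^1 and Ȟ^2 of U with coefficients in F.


Ȟ^0 ≅ 0, Ȟ^1 ≅ Z/2 and Ȟ^2 ≅ 0

intersection data:
  V12={y,a} V14={u} V23={r,v} V34={p,z,c}
C dims 4,4; δ0: rk 4, SNF 1^3·2
Ȟ^0 = (4 − 4) − 0 = 0, so Ȟ^0 ≅ 0
Ȟ^1 = (4 − 0) − 4 = 0 plus torsion [2], so Ȟ^1 ≅ Z/2
Ȟ^2 = (0 − 0) − 0 = 0, so Ȟ^2 ≅ 0


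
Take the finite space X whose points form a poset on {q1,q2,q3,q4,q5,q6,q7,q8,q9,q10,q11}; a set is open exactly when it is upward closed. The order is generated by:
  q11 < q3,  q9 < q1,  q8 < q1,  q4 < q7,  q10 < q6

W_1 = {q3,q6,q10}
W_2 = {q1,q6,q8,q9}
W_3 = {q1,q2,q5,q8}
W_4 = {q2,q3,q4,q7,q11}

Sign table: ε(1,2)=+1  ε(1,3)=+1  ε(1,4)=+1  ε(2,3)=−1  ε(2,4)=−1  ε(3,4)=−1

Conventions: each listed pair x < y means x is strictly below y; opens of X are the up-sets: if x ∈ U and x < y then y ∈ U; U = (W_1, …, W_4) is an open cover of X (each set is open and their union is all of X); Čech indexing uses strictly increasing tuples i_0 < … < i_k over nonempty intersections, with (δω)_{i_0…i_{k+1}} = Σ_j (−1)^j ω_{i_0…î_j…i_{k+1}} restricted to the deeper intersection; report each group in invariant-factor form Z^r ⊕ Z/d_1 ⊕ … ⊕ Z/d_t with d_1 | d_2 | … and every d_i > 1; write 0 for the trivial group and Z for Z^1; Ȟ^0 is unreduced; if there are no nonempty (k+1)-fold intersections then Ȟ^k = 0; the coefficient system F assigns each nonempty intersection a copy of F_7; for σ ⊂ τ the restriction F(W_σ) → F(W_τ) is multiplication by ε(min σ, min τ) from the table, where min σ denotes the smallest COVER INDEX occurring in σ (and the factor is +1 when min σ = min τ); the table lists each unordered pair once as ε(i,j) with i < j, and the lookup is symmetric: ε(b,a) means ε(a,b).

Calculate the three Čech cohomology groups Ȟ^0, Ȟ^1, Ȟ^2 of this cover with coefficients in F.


cover nerve:
  W12={q6} W14={q3} W23={q1,q8} W34={q2}
C dims 4,4; δ0: rk_F7 3
Ȟ^0: (4−3)−0=1 ⇒ Z/7
Ȟ^1: (4−0)−3=1 ⇒ Z/7
Ȟ^2: (0−0)−0=0 ⇒ 0

Ȟ^0 = Z/7,  Ȟ^1 = Z/7,  Ȟ^2 = 0


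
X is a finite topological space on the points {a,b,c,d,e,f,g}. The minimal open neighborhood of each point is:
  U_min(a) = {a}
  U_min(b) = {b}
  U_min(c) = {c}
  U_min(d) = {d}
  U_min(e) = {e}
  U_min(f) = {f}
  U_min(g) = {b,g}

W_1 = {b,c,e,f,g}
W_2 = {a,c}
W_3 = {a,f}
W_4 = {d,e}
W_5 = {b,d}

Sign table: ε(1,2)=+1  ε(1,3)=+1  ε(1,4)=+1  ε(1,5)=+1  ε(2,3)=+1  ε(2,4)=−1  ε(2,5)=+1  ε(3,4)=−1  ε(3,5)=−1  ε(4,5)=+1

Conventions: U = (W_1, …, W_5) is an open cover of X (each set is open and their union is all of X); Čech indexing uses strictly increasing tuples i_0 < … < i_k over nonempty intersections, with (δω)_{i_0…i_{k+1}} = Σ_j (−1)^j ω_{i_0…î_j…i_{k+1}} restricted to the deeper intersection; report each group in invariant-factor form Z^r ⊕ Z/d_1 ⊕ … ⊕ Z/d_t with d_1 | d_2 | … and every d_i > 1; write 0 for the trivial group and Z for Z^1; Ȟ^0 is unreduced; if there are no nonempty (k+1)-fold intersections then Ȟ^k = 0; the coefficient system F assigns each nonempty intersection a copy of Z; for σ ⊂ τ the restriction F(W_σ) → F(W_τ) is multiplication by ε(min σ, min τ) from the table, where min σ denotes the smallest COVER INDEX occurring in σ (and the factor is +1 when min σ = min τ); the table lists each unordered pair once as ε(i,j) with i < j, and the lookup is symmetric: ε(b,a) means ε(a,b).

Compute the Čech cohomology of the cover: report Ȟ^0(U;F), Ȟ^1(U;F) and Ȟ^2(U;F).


Ȟ^0(U;F) ≅ Z,  Ȟ^1(U;F) ≅ Z^2,  Ȟ^2(U;F) ≅ 0

nonempty intersections:
  W12={c} W13={f} W14={e} W15={b} W23={a} W45={d}
C dims 5,6; δ0: rk 4, SNF 1^4
Ȟ^0: (5−4)−0=1 ⇒ Z
Ȟ^1: (6−0)−4=2 ⇒ Z^2
Ȟ^2: (0−0)−0=0 ⇒ 0


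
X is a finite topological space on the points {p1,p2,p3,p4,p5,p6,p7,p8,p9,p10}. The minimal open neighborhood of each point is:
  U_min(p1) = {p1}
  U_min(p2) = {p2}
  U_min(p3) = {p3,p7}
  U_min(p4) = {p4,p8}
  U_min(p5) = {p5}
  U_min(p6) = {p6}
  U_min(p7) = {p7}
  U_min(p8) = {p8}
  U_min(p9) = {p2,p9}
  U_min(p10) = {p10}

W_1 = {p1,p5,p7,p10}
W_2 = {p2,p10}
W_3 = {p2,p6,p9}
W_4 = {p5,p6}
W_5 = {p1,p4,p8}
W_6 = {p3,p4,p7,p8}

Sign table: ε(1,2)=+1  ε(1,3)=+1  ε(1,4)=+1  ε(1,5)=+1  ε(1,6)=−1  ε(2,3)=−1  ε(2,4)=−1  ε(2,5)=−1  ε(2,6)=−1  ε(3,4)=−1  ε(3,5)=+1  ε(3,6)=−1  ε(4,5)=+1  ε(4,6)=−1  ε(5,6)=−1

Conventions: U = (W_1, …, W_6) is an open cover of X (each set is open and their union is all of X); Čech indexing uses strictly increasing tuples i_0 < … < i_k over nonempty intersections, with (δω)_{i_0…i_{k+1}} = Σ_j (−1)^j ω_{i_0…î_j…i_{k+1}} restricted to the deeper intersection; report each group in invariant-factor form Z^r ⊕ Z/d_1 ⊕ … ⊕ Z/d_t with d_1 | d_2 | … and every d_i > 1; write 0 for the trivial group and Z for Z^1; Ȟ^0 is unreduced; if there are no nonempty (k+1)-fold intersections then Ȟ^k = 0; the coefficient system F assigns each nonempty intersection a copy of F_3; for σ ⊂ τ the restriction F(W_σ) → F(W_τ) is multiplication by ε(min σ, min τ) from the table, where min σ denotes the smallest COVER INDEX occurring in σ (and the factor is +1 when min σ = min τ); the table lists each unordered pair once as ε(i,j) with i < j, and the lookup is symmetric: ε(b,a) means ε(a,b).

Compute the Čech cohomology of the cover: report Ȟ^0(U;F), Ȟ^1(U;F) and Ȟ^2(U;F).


Ȟ^0(U;F) ≅ Z/3; Ȟ^1(U;F) ≅ Z/3 ⊕ Z/3; Ȟ^2(U;F) ≅ 0

nerve of the cover:
  W12={p10} W14={p5} W15={p1} W16={p7} W23={p2} W34={p6} W56={p4,p8}
C dims 6,7; δ0: rk_F3 5
Ȟ^0 = (6 − 5) − 0 = 1, so Ȟ^0 ≅ Z/3
Ȟ^1 = (7 − 0) − 5 = 2, so Ȟ^1 ≅ Z/3 ⊕ Z/3
Ȟ^2 = (0 − 0) − 0 = 0, so Ȟ^2 ≅ 0


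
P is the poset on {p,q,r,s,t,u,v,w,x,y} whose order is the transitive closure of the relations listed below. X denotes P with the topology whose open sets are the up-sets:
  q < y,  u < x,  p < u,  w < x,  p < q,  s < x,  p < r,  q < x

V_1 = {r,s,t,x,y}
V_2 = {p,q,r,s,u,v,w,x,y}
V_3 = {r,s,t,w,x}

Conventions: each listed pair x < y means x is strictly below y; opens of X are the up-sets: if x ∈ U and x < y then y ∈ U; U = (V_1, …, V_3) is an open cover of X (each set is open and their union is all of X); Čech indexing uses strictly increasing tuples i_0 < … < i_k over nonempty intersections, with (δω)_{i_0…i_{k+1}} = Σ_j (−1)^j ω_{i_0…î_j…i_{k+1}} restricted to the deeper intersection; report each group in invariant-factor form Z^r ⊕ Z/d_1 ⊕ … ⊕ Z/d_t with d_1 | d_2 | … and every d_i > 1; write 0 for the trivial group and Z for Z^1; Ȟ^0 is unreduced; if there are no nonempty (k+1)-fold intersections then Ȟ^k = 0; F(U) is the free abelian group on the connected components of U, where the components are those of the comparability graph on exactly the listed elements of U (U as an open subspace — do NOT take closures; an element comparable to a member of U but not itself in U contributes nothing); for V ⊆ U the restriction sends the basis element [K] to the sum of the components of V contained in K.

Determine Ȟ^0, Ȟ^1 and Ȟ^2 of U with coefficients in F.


nonempty overlaps:
  V12={r,s,x,y} V13={r,s,t,x} V23={r,s,w,x}
  V123={r,s,x}
components per intersection:
  V1: {r} {s,x} {t} {y}
  V2: {p,q,r,s,u,w,x,y} {v}
  V3: {r} {s,w,x} {t}
  V12: {r} {s,x} {y}
  V13: {r} {s,x} {t}
  V23: {r} {s,w,x}
  V123: {r} {s,x}
C dims 9,8,2; δ0: rk 6, SNF 1^6; δ1: rk 2, SNF 1^2
degree 0: 9−6−0 = 3 → Ȟ^0 ≅ Z^3
degree 1: 8−2−6 = 0 → Ȟ^1 ≅ 0
degree 2: 2−0−2 = 0 → Ȟ^2 ≅ 0

Ȟ^0 = Z^3, Ȟ^1 = 0 and Ȟ^2 = 0


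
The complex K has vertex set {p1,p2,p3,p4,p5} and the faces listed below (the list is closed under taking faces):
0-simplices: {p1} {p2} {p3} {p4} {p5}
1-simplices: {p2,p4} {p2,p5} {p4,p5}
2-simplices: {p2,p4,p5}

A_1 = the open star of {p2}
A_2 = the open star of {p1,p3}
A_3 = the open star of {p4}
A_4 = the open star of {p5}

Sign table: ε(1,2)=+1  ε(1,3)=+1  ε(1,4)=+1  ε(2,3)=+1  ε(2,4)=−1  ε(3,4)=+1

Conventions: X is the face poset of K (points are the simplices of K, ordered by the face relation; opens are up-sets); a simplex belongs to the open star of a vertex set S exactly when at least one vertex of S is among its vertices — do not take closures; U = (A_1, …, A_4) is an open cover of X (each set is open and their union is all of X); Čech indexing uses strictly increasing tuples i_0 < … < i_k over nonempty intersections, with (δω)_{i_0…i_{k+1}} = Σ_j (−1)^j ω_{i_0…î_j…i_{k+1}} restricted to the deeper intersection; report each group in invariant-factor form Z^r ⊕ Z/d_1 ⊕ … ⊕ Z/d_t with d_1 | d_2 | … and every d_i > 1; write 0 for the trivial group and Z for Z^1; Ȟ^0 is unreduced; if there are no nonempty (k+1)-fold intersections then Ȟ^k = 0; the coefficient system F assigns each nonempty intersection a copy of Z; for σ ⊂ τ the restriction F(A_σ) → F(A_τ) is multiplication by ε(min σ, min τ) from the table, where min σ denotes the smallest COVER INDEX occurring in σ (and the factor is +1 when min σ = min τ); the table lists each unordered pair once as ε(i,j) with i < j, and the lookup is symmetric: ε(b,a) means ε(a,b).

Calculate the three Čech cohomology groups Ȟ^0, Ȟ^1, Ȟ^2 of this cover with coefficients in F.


Ȟ^0 = Z^2; Ȟ^1 = 0; Ȟ^2 = 0

nonempty intersections:
  A1={{p2},{p2,p4},{p2,p5},{p2,p4,p5}} A2={{p1},{p3}} A3={{p4},{p2,p4},{p4,p5},{p2,p4,p5}} A4={{p5},{p2,p5},{p4,p5},{p2,p4,p5}}
  A13={{p2,p4},{p2,p4,p5}} A14={{p2,p5},{p2,p4,p5}} A34={{p4,p5},{p2,p4,p5}}
  A134={{p2,p4,p5}}
C dims 4,3,1; δ0: rk 2, SNF 1^2; δ1: rk 1, SNF 1^1
Ȟ^0: (4−2)−0=2 ⇒ Z^2
Ȟ^1: (3−1)−2=0 ⇒ 0
Ȟ^2: (1−0)−1=0 ⇒ 0
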